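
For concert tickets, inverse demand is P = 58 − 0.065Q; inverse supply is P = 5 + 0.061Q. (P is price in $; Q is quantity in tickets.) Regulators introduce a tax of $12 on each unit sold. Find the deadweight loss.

Competitive equilibrium: 58 − 0.065Q = 5 + 0.061Q → Q* = 420.6349, P* = 30.6587.
With the tax, the buyer price exceeds the seller price by 12: (58 − 0.065Q) − (5 + 0.061Q) = 12 → Q' = 325.3968.
ΔQ = 420.6349 − 325.3968 = 95.2381; the wedge equals the tax, 12.
Welfare loss = ½ × 95.2381 × 12 = $571.43.

$571.43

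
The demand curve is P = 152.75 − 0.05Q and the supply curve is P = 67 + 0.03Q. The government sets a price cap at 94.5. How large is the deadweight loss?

963.59

Competitive equilibrium: 152.75 − 0.05Q = 67 + 0.03Q → Q* = 1071.875, P* = 99.1563.
At the ceiling P = 94.5, quantity supplied = (94.5 − 67)/0.03 = 916.6667.
Willingness to pay at Q' = 916.6667: 152.75 − 0.05·916.6667 = 106.9167.
ΔQ = 1071.875 − 916.6667 = 155.2083; wedge = 106.9167 − 94.5 = 12.4167.
The triangle = ½ × 155.2083 × 12.4167 = 963.59.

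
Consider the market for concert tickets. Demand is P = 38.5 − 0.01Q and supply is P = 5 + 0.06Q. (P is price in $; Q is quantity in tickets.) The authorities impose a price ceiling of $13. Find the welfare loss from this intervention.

$4171.63

Competitive equilibrium: 38.5 − 0.01Q = 5 + 0.06Q → Q* = 478.5714, P* = 33.7143.
At the ceiling P = 13, quantity supplied = (13 − 5)/0.06 = 133.3333.
Willingness to pay at Q' = 133.3333: 38.5 − 0.01·133.3333 = 37.1667.
ΔQ = 478.5714 − 133.3333 = 345.2381; wedge = 37.1667 − 13 = 24.1667.
The triangle = ½ × 345.2381 × 24.1667 = $4171.63.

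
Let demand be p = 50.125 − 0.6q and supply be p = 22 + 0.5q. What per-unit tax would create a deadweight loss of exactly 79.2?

13.2

Competitive equilibrium: 50.125 − 0.6q = 22 + 0.5q → q* = 25.5682, p* = 34.7841.
A tax t gives Δq = t/1.1 and wedge t, so DWL = t²/2.2.
t²/2.2 = 79.2 → t² = 174.24 → t = 13.2.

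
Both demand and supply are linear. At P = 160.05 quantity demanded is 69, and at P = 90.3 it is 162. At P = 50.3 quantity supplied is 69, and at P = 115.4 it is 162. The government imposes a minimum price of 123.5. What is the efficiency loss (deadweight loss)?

Demand slope = (90.3 − 160.05)/(162 − 69) = −0.75, so P = 211.8 − 0.75Q.
Supply slope = (115.4 − 50.3)/(162 − 69) = 0.7, so P = 2 + 0.7Q.
Competitive equilibrium: 211.8 − 0.75Q = 2 + 0.7Q → Q* = 144.6897, P* = 103.2828.
At the floor P = 123.5, quantity demanded = (211.8 − 123.5)/0.75 = 117.7333.
Sellers' marginal cost at Q' = 117.7333: 2 + 0.7·117.7333 = 84.4133.
ΔQ = 144.6897 − 117.7333 = 26.9564; wedge = 123.5 − 84.4133 = 39.0867.
Welfare loss = ½ × 26.9564 × 39.0867 = 526.82.

526.82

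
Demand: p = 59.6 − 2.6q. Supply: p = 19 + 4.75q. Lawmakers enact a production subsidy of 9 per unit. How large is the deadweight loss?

Competitive equilibrium: 59.6 − 2.6q = 19 + 4.75q → q* = 5.5238, p* = 45.2381.
The subsidy lowers effective supply by 9: p = 10 + 4.75q.
New quantity: 59.6 − 2.6q = 10 + 4.75q → q' = 6.7483.
Overproduction Δq = 6.7483 − 5.5238 = 1.2245; wedge = subsidy = 9.
DWL = ½ × 1.2245 × 9 = 5.51.

5.51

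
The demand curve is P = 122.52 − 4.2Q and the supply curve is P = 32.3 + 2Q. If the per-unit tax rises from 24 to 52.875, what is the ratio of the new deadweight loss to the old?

Competitive equilibrium: 122.52 − 4.2Q = 32.3 + 2Q → Q* = 14.5516, P* = 61.4032.
For a per-unit tax t: ΔQ = t/6.2, so DWL = ½·t·(t/6.2) = t²/12.4.
At t = 24: DWL = 46.452. At t = 52.875: DWL = 225.465.
Ratio = (52.875/24)² = 4.854.

4.854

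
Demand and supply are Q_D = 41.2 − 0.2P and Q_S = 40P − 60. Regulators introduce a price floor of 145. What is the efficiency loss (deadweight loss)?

2040.28

In inverse form: demand P = 206 − 5Q, supply P = 1.5 + 0.025Q.
Competitive equilibrium: 206 − 5Q = 1.5 + 0.025Q → Q* = 40.6965, P* = 2.5174.
At the floor P = 145, quantity demanded = (206 − 145)/5 = 12.2.
Sellers' marginal cost at Q' = 12.2: 1.5 + 0.025·12.2 = 1.805.
ΔQ = 40.6965 − 12.2 = 28.4965; wedge = 145 − 1.805 = 143.195.
Deadweight loss = ½ × 28.4965 × 143.195 = 2040.28.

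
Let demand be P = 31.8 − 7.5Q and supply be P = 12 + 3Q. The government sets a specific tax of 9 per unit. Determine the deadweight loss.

Competitive equilibrium: 31.8 − 7.5Q = 12 + 3Q → Q* = 1.8857, P* = 17.6571.
With the tax, the buyer price exceeds the seller price by 9: (31.8 − 7.5Q) − (12 + 3Q) = 9 → Q' = 1.0286.
ΔQ = 1.8857 − 1.0286 = 0.8571; the wedge equals the tax, 9.
Deadweight loss = ½ × 0.8571 × 9 = 3.86.

3.86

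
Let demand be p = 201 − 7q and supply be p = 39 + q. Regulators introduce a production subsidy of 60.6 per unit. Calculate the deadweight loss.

Competitive equilibrium: 201 − 7q = 39 + q → q* = 20.25, p* = 59.25.
The subsidy lowers effective supply by 60.6: p = q − 21.6.
New quantity: 201 − 7q = q − 21.6 → q' = 27.825.
Overproduction Δq = 27.825 − 20.25 = 7.575; wedge = subsidy = 60.6.
The triangle = ½ × 7.575 × 60.6 = 229.52.

229.52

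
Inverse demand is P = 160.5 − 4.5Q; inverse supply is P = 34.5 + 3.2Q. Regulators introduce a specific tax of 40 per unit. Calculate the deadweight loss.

103.90

Competitive equilibrium: 160.5 − 4.5Q = 34.5 + 3.2Q → Q* = 16.3636, P* = 86.8636.
With the tax, the buyer price exceeds the seller price by 40: (160.5 − 4.5Q) − (34.5 + 3.2Q) = 40 → Q' = 11.1688.
ΔQ = 16.3636 − 11.1688 = 5.1948; the wedge equals the tax, 40.
DWL = ½ × 5.1948 × 40 = 103.90.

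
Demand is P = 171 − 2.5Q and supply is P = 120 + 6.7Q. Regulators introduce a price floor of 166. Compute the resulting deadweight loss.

Competitive equilibrium: 171 − 2.5Q = 120 + 6.7Q → Q* = 5.5435, P* = 157.1413.
At the floor P = 166, quantity demanded = (171 − 166)/2.5 = 2.
Sellers' marginal cost at Q' = 2: 120 + 6.7·2 = 133.4.
ΔQ = 5.5435 − 2 = 3.5435; wedge = 166 − 133.4 = 32.6.
Welfare loss = ½ × 3.5435 × 32.6 = 57.76.

57.76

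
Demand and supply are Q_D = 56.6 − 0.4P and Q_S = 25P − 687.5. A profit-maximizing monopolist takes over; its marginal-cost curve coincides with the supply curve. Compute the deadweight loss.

In inverse form: demand P = 141.5 − 2.5Q, supply P = 27.5 + 0.04Q.
Competitive equilibrium: 141.5 − 2.5Q = 27.5 + 0.04Q → Q* = 44.8819, P* = 29.2953.
Marginal revenue: MR = 141.5 − 5Q. Set MR = MC: 141.5 − 5Q = 27.5 + 0.04Q → Q_m = 22.619.
Price P_m = 141.5 − 2.5·22.619 = 84.9525; MC(Q_m) = 27.5 + 0.04·22.619 = 28.4048.
Competitive Q* = 44.8819, so ΔQ = 22.2629; wedge = 84.9525 − 28.4048 = 56.5477.
The triangle = ½ × 22.2629 × 56.5477 = 629.46.

629.46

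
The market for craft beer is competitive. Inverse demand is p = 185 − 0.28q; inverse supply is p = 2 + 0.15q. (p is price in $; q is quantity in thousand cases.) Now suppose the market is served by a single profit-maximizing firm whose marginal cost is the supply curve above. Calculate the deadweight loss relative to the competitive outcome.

$6056.24 thousand

Competitive equilibrium: 185 − 0.28q = 2 + 0.15q → q* = 425.5814, p* = 65.8372.
Marginal revenue: MR = 185 − 0.56q. Set MR = MC: 185 − 0.56q = 2 + 0.15q → q_m = 257.7465.
Price p_m = 185 − 0.28·257.7465 = 112.831; MC(q_m) = 2 + 0.15·257.7465 = 40.662.
Competitive q* = 425.5814, so Δq = 167.8349; wedge = 112.831 − 40.662 = 72.169.
The triangle = ½ × 167.8349 × 72.169 = $6056.24 thousand.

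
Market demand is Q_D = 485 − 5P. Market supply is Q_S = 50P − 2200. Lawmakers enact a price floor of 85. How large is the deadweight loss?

In inverse form: demand P = 97 − 0.2Q, supply P = 44 + 0.02Q.
Competitive equilibrium: 97 − 0.2Q = 44 + 0.02Q → Q* = 240.9091, P* = 48.8182.
At the floor P = 85, quantity demanded = (97 − 85)/0.2 = 60.
Sellers' marginal cost at Q' = 60: 44 + 0.02·60 = 45.2.
ΔQ = 240.9091 − 60 = 180.9091; wedge = 85 − 45.2 = 39.8.
The triangle = ½ × 180.9091 × 39.8 = 3600.09.

3600.09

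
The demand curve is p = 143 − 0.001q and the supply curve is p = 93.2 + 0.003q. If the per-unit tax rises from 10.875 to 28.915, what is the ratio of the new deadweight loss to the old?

7.069

Competitive equilibrium: 143 − 0.001q = 93.2 + 0.003q → q* = 12450, p* = 130.55.
For a per-unit tax t: Δq = t/0.004, so DWL = ½·t·(t/0.004) = t²/0.008.
At t = 10.875: DWL = 14783.203. At t = 28.915: DWL = 104509.653.
Ratio = (28.915/10.875)² = 7.069.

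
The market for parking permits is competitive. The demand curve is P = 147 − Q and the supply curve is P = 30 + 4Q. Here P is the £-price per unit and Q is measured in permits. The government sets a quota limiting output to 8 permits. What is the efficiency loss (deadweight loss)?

Competitive equilibrium: 147 − Q = 30 + 4Q → Q* = 23.4, P* = 123.6.
At Q = 8: demand price = 147 − 1·8 = 139; supply price = 30 + 4·8 = 62.
ΔQ = 23.4 − 8 = 15.4; wedge = 139 − 62 = 77.
The triangle = ½ × 15.4 × 77 = £592.90.

£592.90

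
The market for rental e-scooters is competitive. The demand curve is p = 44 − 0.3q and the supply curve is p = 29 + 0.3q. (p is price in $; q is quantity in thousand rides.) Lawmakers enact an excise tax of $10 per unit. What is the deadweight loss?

$83.33 thousand

Competitive equilibrium: 44 − 0.3q = 29 + 0.3q → q* = 25, p* = 36.5.
With the tax, the buyer price exceeds the seller price by 10: (44 − 0.3q) − (29 + 0.3q) = 10 → q' = 8.3333.
Δq = 25 − 8.3333 = 16.6667; the wedge equals the tax, 10.
DWL = ½ × 16.6667 × 10 = $83.33 thousand.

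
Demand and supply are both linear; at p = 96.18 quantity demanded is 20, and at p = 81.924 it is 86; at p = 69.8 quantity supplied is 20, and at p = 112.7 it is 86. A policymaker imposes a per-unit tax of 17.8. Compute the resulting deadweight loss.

Demand slope = (81.924 − 96.18)/(86 − 20) = −0.216, so p = 100.5 − 0.216q.
Supply slope = (112.7 − 69.8)/(86 − 20) = 0.65, so p = 56.8 + 0.65q.
Competitive equilibrium: 100.5 − 0.216q = 56.8 + 0.65q → q* = 50.4619, p* = 89.6002.
With the tax, the buyer price exceeds the seller price by 17.8: (100.5 − 0.216q) − (56.8 + 0.65q) = 17.8 → q' = 29.9076.
Δq = 50.4619 − 29.9076 = 20.5543; the wedge equals the tax, 17.8.
The triangle = ½ × 20.5543 × 17.8 = 182.93.

182.93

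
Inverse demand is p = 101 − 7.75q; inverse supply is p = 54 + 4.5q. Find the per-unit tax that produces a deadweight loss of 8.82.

Competitive equilibrium: 101 − 7.75q = 54 + 4.5q → q* = 3.8367, p* = 71.2653.
A tax t gives Δq = t/12.25 and wedge t, so DWL = t²/24.5.
t²/24.5 = 8.82 → t² = 216.09 → t = 14.7.

14.7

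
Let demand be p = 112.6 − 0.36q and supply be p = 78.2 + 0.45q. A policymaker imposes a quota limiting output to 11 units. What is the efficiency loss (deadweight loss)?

401.07

Competitive equilibrium: 112.6 − 0.36q = 78.2 + 0.45q → q* = 42.4691, p* = 97.3111.
At q = 11: demand price = 112.6 − 0.36·11 = 108.64; supply price = 78.2 + 0.45·11 = 83.15.
Δq = 42.4691 − 11 = 31.4691; wedge = 108.64 − 83.15 = 25.49.
Welfare loss = ½ × 31.4691 × 25.49 = 401.07.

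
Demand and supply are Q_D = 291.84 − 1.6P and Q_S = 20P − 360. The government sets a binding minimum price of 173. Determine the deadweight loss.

17624.03

In inverse form: demand P = 182.4 − 0.625Q, supply P = 18 + 0.05Q.
Competitive equilibrium: 182.4 − 0.625Q = 18 + 0.05Q → Q* = 243.55556, P* = 30.17778.
At the floor P = 173, quantity demanded = (182.4 − 173)/0.625 = 15.04.
Sellers' marginal cost at Q' = 15.04: 18 + 0.05·15.04 = 18.752.
ΔQ = 243.55556 − 15.04 = 228.51556; wedge = 173 − 18.752 = 154.248.
The triangle = ½ × 228.51556 × 154.248 = 17624.03.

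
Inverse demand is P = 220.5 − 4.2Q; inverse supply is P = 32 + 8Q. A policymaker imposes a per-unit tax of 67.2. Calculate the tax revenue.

668.14

Competitive equilibrium: 220.5 − 4.2Q = 32 + 8Q → Q* = 15.4508, P* = 155.6066.
With the tax, the buyer price exceeds the seller price by 67.2: (220.5 − 4.2Q) − (32 + 8Q) = 67.2 → Q' = 9.9426.
Tax revenue = 67.2 × 9.9426 = 668.14.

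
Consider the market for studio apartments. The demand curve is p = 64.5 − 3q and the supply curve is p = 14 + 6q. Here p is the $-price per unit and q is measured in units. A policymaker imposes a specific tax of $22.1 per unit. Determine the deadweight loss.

$27.13

Competitive equilibrium: 64.5 − 3q = 14 + 6q → q* = 5.6111, p* = 47.6667.
With the tax, the buyer price exceeds the seller price by 22.1: (64.5 − 3q) − (14 + 6q) = 22.1 → q' = 3.1556.
Δq = 5.6111 − 3.1556 = 2.4555; the wedge equals the tax, 22.1.
Welfare loss = ½ × 2.4555 × 22.1 = $27.13.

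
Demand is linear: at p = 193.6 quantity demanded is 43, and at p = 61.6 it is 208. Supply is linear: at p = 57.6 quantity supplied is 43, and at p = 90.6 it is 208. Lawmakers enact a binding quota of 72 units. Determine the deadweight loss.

5724.50

Demand slope = (61.6 − 193.6)/(208 − 43) = −0.8, so p = 228 − 0.8q.
Supply slope = (90.6 − 57.6)/(208 − 43) = 0.2, so p = 49 + 0.2q.
Competitive equilibrium: 228 − 0.8q = 49 + 0.2q → q* = 179, p* = 84.8.
At q = 72: demand price = 228 − 0.8·72 = 170.4; supply price = 49 + 0.2·72 = 63.4.
Δq = 179 − 72 = 107; wedge = 170.4 − 63.4 = 107.
DWL = ½ × 107 × 107 = 5724.50.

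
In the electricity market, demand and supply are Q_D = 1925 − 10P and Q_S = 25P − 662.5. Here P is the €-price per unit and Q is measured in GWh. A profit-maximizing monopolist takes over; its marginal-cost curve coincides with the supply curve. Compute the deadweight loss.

In inverse form: demand P = 192.5 − 0.1Q, supply P = 26.5 + 0.04Q.
Competitive equilibrium: 192.5 − 0.1Q = 26.5 + 0.04Q → Q* = 1185.71429, P* = 73.92857.
Marginal revenue: MR = 192.5 − 0.2Q. Set MR = MC: 192.5 − 0.2Q = 26.5 + 0.04Q → Q_m = 691.66667.
Price P_m = 192.5 − 0.1·691.66667 = 123.33333; MC(Q_m) = 26.5 + 0.04·691.66667 = 54.16667.
Competitive Q* = 1185.71429, so ΔQ = 494.04762; wedge = 123.33333 − 54.16667 = 69.16666.
Welfare loss = ½ × 494.04762 × 69.16666 = €17085.81.

€17085.81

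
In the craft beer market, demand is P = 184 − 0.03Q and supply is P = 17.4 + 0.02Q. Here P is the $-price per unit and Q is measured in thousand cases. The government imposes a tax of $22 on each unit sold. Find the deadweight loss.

Competitive equilibrium: 184 − 0.03Q = 17.4 + 0.02Q → Q* = 3332, P* = 84.04.
With the tax, the buyer price exceeds the seller price by 22: (184 − 0.03Q) − (17.4 + 0.02Q) = 22 → Q' = 2892.
ΔQ = 3332 − 2892 = 440; the wedge equals the tax, 22.
The triangle = ½ × 440 × 22 = $4840 thousand.

$4840 thousand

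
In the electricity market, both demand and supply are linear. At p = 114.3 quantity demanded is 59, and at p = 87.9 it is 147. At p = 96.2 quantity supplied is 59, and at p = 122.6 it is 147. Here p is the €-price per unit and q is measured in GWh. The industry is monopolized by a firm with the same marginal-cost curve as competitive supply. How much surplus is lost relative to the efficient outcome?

Demand slope = (87.9 − 114.3)/(147 − 59) = −0.3, so p = 132 − 0.3q.
Supply slope = (122.6 − 96.2)/(147 − 59) = 0.3, so p = 78.5 + 0.3q.
Competitive equilibrium: 132 − 0.3q = 78.5 + 0.3q → q* = 89.1667, p* = 105.25.
Marginal revenue: MR = 132 − 0.6q. Set MR = MC: 132 − 0.6q = 78.5 + 0.3q → q_m = 59.4444.
Price p_m = 132 − 0.3·59.4444 = 114.1667; MC(q_m) = 78.5 + 0.3·59.4444 = 96.3333.
Competitive q* = 89.1667, so Δq = 29.7223; wedge = 114.1667 − 96.3333 = 17.8334.
DWL = ½ × 29.7223 × 17.8334 = €265.02.

€265.02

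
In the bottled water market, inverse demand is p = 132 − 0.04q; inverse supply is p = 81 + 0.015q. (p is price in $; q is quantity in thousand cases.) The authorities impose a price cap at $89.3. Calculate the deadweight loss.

Competitive equilibrium: 132 − 0.04q = 81 + 0.015q → q* = 927.27273, p* = 94.90909.
At the ceiling p = 89.3, quantity supplied = (89.3 − 81)/0.015 = 553.33333.
Willingness to pay at q' = 553.33333: 132 − 0.04·553.33333 = 109.86667.
Δq = 927.27273 − 553.33333 = 373.9394; wedge = 109.86667 − 89.3 = 20.56667.
The triangle = ½ × 373.9394 × 20.56667 = $3845.34 thousand.

$3845.34 thousand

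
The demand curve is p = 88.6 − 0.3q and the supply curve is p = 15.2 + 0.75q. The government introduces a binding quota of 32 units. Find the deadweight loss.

Competitive equilibrium: 88.6 − 0.3q = 15.2 + 0.75q → q* = 69.90476, p* = 67.62857.
At q = 32: demand price = 88.6 − 0.3·32 = 79; supply price = 15.2 + 0.75·32 = 39.2.
Δq = 69.90476 − 32 = 37.90476; wedge = 79 − 39.2 = 39.8.
Deadweight loss = ½ × 37.90476 × 39.8 = 754.30.

754.30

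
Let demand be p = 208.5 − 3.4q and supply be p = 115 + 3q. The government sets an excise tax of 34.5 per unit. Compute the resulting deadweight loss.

Competitive equilibrium: 208.5 − 3.4q = 115 + 3q → q* = 14.6094, p* = 158.8281.
With the tax, the buyer price exceeds the seller price by 34.5: (208.5 − 3.4q) − (115 + 3q) = 34.5 → q' = 9.2188.
Δq = 14.6094 − 9.2188 = 5.3906; the wedge equals the tax, 34.5.
Welfare loss = ½ × 5.3906 × 34.5 = 92.99.

92.99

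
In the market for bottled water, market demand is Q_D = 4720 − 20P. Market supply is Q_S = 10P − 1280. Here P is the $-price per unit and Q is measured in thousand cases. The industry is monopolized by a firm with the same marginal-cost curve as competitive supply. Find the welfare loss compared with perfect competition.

In inverse form: demand P = 236 − 0.05Q, supply P = 128 + 0.1Q.
Competitive equilibrium: 236 − 0.05Q = 128 + 0.1Q → Q* = 720, P* = 200.
Marginal revenue: MR = 236 − 0.1Q. Set MR = MC: 236 − 0.1Q = 128 + 0.1Q → Q_m = 540.
Price P_m = 236 − 0.05·540 = 209; MC(Q_m) = 128 + 0.1·540 = 182.
Competitive Q* = 720, so ΔQ = 180; wedge = 209 − 182 = 27.
The triangle = ½ × 180 × 27 = $2430 thousand.

$2430 thousand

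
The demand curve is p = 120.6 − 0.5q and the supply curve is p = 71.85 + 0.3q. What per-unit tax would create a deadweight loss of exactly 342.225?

23.4

Competitive equilibrium: 120.6 − 0.5q = 71.85 + 0.3q → q* = 60.9375, p* = 90.1313.
A tax t gives Δq = t/0.8 and wedge t, so DWL = t²/1.6.
t²/1.6 = 342.225 → t² = 547.56 → t = 23.4.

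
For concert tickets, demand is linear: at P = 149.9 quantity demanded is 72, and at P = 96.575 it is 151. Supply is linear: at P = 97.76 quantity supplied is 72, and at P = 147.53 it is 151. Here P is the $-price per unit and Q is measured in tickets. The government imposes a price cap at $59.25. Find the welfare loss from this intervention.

Demand slope = (96.575 − 149.9)/(151 − 72) = −0.675, so P = 198.5 − 0.675Q.
Supply slope = (147.53 − 97.76)/(151 − 72) = 0.63, so P = 52.4 + 0.63Q.
Competitive equilibrium: 198.5 − 0.675Q = 52.4 + 0.63Q → Q* = 111.954, P* = 122.931.
At the ceiling P = 59.25, quantity supplied = (59.25 − 52.4)/0.63 = 10.873.
Willingness to pay at Q' = 10.873: 198.5 − 0.675·10.873 = 191.1607.
ΔQ = 111.954 − 10.873 = 101.081; wedge = 191.1607 − 59.25 = 131.9107.
The triangle = ½ × 101.081 × 131.9107 = $6666.83.

$6666.83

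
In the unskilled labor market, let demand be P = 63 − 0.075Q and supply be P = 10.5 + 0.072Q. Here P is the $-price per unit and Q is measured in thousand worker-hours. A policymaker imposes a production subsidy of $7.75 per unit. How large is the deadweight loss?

$204.29 thousand

Competitive equilibrium: 63 − 0.075Q = 10.5 + 0.072Q → Q* = 357.1429, P* = 36.2143.
The subsidy lowers effective supply by 7.75: P = 2.75 + 0.072Q.
New quantity: 63 − 0.075Q = 2.75 + 0.072Q → Q' = 409.8639.
Overproduction ΔQ = 409.8639 − 357.1429 = 52.721; wedge = subsidy = 7.75.
Deadweight loss = ½ × 52.721 × 7.75 = $204.29 thousand.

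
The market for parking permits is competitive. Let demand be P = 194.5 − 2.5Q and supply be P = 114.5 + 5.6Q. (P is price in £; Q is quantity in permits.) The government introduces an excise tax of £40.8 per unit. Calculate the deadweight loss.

Competitive equilibrium: 194.5 − 2.5Q = 114.5 + 5.6Q → Q* = 9.87654, P* = 169.80864.
With the tax, the buyer price exceeds the seller price by 40.8: (194.5 − 2.5Q) − (114.5 + 5.6Q) = 40.8 → Q' = 4.83951.
ΔQ = 9.87654 − 4.83951 = 5.03703; the wedge equals the tax, 40.8.
The triangle = ½ × 5.03703 × 40.8 = £102.76.

£102.76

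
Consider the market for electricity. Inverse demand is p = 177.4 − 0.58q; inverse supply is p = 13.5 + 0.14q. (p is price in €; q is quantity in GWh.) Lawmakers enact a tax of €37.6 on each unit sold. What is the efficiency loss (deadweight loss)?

€981.78

Competitive equilibrium: 177.4 − 0.58q = 13.5 + 0.14q → q* = 227.6389, p* = 45.3694.
With the tax, the buyer price exceeds the seller price by 37.6: (177.4 − 0.58q) − (13.5 + 0.14q) = 37.6 → q' = 175.4167.
Δq = 227.6389 − 175.4167 = 52.2222; the wedge equals the tax, 37.6.
Welfare loss = ½ × 52.2222 × 37.6 = €981.78.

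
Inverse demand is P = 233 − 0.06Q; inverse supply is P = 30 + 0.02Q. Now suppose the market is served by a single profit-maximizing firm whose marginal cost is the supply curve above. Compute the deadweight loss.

Competitive equilibrium: 233 − 0.06Q = 30 + 0.02Q → Q* = 2537.5, P* = 80.75.
Marginal revenue: MR = 233 − 0.12Q. Set MR = MC: 233 − 0.12Q = 30 + 0.02Q → Q_m = 1450.
Price P_m = 233 − 0.06·1450 = 146; MC(Q_m) = 30 + 0.02·1450 = 59.
Competitive Q* = 2537.5, so ΔQ = 1087.5; wedge = 146 − 59 = 87.
DWL = ½ × 1087.5 × 87 = 47306.25.

47306.25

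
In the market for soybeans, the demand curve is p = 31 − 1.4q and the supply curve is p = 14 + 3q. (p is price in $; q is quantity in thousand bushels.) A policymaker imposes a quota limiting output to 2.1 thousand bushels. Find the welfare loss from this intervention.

$6.84 thousand

Competitive equilibrium: 31 − 1.4q = 14 + 3q → q* = 3.8636, p* = 25.5909.
At q = 2.1: demand price = 31 − 1.4·2.1 = 28.06; supply price = 14 + 3·2.1 = 20.3.
Δq = 3.8636 − 2.1 = 1.7636; wedge = 28.06 − 20.3 = 7.76.
The triangle = ½ × 1.7636 × 7.76 = $6.84 thousand.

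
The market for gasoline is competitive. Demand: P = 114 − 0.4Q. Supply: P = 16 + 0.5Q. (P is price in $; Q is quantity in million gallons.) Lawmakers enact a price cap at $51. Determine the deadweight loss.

$680.56 million

Competitive equilibrium: 114 − 0.4Q = 16 + 0.5Q → Q* = 108.8889, P* = 70.4444.
At the ceiling P = 51, quantity supplied = (51 − 16)/0.5 = 70.
Willingness to pay at Q' = 70: 114 − 0.4·70 = 86.
ΔQ = 108.8889 − 70 = 38.8889; wedge = 86 − 51 = 35.
The triangle = ½ × 38.8889 × 35 = $680.56 million.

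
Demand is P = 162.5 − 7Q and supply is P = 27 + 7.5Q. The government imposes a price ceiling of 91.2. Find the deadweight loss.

Competitive equilibrium: 162.5 − 7Q = 27 + 7.5Q → Q* = 9.3448, P* = 97.0862.
At the ceiling P = 91.2, quantity supplied = (91.2 − 27)/7.5 = 8.56.
Willingness to pay at Q' = 8.56: 162.5 − 7·8.56 = 102.58.
ΔQ = 9.3448 − 8.56 = 0.7848; wedge = 102.58 − 91.2 = 11.38.
DWL = ½ × 0.7848 × 11.38 = 4.47.

4.47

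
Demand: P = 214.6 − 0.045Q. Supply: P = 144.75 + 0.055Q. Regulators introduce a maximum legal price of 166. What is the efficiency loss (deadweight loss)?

4871.46

Competitive equilibrium: 214.6 − 0.045Q = 144.75 + 0.055Q → Q* = 698.5, P* = 183.1675.
At the ceiling P = 166, quantity supplied = (166 − 144.75)/0.055 = 386.36364.
Willingness to pay at Q' = 386.36364: 214.6 − 0.045·386.36364 = 197.21364.
ΔQ = 698.5 − 386.36364 = 312.13636; wedge = 197.21364 − 166 = 31.21364.
DWL = ½ × 312.13636 × 31.21364 = 4871.46.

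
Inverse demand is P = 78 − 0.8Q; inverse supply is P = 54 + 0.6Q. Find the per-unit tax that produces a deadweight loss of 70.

Competitive equilibrium: 78 − 0.8Q = 54 + 0.6Q → Q* = 17.1429, P* = 64.2857.
A tax t gives ΔQ = t/1.4 and wedge t, so DWL = t²/2.8.
t²/2.8 = 70 → t² = 196 → t = 14.

14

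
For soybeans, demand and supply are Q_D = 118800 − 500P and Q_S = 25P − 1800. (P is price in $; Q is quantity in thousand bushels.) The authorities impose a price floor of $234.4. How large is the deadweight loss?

In inverse form: demand P = 237.6 − 0.002Q, supply P = 72 + 0.04Q.
Competitive equilibrium: 237.6 − 0.002Q = 72 + 0.04Q → Q* = 3942.8571, P* = 229.7143.
At the floor P = 234.4, quantity demanded = (237.6 − 234.4)/0.002 = 1600.
Sellers' marginal cost at Q' = 1600: 72 + 0.04·1600 = 136.
ΔQ = 3942.8571 − 1600 = 2342.8571; wedge = 234.4 − 136 = 98.4.
Welfare loss = ½ × 2342.8571 × 98.4 = $115268.57 thousand.

$115268.57 thousand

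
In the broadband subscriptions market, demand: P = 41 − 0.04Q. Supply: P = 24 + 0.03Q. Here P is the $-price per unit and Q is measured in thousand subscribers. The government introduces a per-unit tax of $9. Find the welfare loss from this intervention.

Competitive equilibrium: 41 − 0.04Q = 24 + 0.03Q → Q* = 242.8571, P* = 31.2857.
With the tax, the buyer price exceeds the seller price by 9: (41 − 0.04Q) − (24 + 0.03Q) = 9 → Q' = 114.2857.
ΔQ = 242.8571 − 114.2857 = 128.5714; the wedge equals the tax, 9.
Welfare loss = ½ × 128.5714 × 9 = $578.57 thousand.

$578.57 thousand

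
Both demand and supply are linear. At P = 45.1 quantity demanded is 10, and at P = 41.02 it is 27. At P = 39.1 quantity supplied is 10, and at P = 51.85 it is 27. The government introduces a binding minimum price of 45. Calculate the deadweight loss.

Demand slope = (41.02 − 45.1)/(27 − 10) = −0.24, so P = 47.5 − 0.24Q.
Supply slope = (51.85 − 39.1)/(27 − 10) = 0.75, so P = 31.6 + 0.75Q.
Competitive equilibrium: 47.5 − 0.24Q = 31.6 + 0.75Q → Q* = 16.0606, P* = 43.6455.
At the floor P = 45, quantity demanded = (47.5 − 45)/0.24 = 10.4167.
Sellers' marginal cost at Q' = 10.4167: 31.6 + 0.75·10.4167 = 39.4125.
ΔQ = 16.0606 − 10.4167 = 5.6439; wedge = 45 − 39.4125 = 5.5875.
Welfare loss = ½ × 5.6439 × 5.5875 = 15.77.

15.77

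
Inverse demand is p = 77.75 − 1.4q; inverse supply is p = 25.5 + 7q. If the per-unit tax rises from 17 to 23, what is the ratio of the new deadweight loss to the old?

Competitive equilibrium: 77.75 − 1.4q = 25.5 + 7q → q* = 6.2202, p* = 69.0417.
For a per-unit tax t: Δq = t/8.4, so DWL = ½·t·(t/8.4) = t²/16.8.
At t = 17: DWL = 17.202. At t = 23: DWL = 31.488.
Ratio = (23/17)² = 1.830.

1.830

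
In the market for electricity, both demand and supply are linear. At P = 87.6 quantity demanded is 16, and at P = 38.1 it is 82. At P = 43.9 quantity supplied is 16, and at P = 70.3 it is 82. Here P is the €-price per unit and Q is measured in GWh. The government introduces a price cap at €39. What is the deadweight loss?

€1451.91

Demand slope = (38.1 − 87.6)/(82 − 16) = −0.75, so P = 99.6 − 0.75Q.
Supply slope = (70.3 − 43.9)/(82 − 16) = 0.4, so P = 37.5 + 0.4Q.
Competitive equilibrium: 99.6 − 0.75Q = 37.5 + 0.4Q → Q* = 54, P* = 59.1.
At the ceiling P = 39, quantity supplied = (39 − 37.5)/0.4 = 3.75.
Willingness to pay at Q' = 3.75: 99.6 − 0.75·3.75 = 96.7875.
ΔQ = 54 − 3.75 = 50.25; wedge = 96.7875 − 39 = 57.7875.
DWL = ½ × 50.25 × 57.7875 = €1451.91.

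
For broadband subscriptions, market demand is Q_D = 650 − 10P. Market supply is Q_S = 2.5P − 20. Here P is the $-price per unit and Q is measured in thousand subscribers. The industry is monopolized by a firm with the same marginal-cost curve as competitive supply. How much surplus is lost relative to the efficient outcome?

$90.25 thousand

In inverse form: demand P = 65 − 0.1Q, supply P = 8 + 0.4Q.
Competitive equilibrium: 65 − 0.1Q = 8 + 0.4Q → Q* = 114, P* = 53.6.
Marginal revenue: MR = 65 − 0.2Q. Set MR = MC: 65 − 0.2Q = 8 + 0.4Q → Q_m = 95.
Price P_m = 65 − 0.1·95 = 55.5; MC(Q_m) = 8 + 0.4·95 = 46.
Competitive Q* = 114, so ΔQ = 19; wedge = 55.5 − 46 = 9.5.
Deadweight loss = ½ × 19 × 9.5 = $90.25 thousand.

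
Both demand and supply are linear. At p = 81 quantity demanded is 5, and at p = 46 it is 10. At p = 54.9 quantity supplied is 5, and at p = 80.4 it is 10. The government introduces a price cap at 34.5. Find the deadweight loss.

Demand slope = (46 − 81)/(10 − 5) = −7, so p = 116 − 7q.
Supply slope = (80.4 − 54.9)/(10 − 5) = 5.1, so p = 29.4 + 5.1q.
Competitive equilibrium: 116 − 7q = 29.4 + 5.1q → q* = 7.157, p* = 65.9008.
At the ceiling p = 34.5, quantity supplied = (34.5 − 29.4)/5.1 = 1.
Willingness to pay at q' = 1: 116 − 7·1 = 109.
Δq = 7.157 − 1 = 6.157; wedge = 109 − 34.5 = 74.5.
Welfare loss = ½ × 6.157 × 74.5 = 229.35.

229.35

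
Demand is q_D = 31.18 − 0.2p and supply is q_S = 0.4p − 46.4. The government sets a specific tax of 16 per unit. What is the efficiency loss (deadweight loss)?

17.07

In inverse form: demand p = 155.9 − 5q, supply p = 116 + 2.5q.
Competitive equilibrium: 155.9 − 5q = 116 + 2.5q → q* = 5.32, p* = 129.3.
With the tax, the buyer price exceeds the seller price by 16: (155.9 − 5q) − (116 + 2.5q) = 16 → q' = 3.1867.
Δq = 5.32 − 3.1867 = 2.1333; the wedge equals the tax, 16.
The triangle = ½ × 2.1333 × 16 = 17.07.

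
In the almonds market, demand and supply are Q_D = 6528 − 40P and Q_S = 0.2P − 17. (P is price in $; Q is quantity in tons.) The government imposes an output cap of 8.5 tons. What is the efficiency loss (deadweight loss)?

$125.31

In inverse form: demand P = 163.2 − 0.025Q, supply P = 85 + 5Q.
Competitive equilibrium: 163.2 − 0.025Q = 85 + 5Q → Q* = 15.5622, P* = 162.8109.
At Q = 8.5: demand price = 163.2 − 0.025·8.5 = 162.9875; supply price = 85 + 5·8.5 = 127.5.
ΔQ = 15.5622 − 8.5 = 7.0622; wedge = 162.9875 − 127.5 = 35.4875.
The triangle = ½ × 7.0622 × 35.4875 = $125.31.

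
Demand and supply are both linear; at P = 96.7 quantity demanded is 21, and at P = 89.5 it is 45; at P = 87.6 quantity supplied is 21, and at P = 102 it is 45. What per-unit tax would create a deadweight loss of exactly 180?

18

Demand slope = (89.5 − 96.7)/(45 − 21) = −0.3, so P = 103 − 0.3Q.
Supply slope = (102 − 87.6)/(45 − 21) = 0.6, so P = 75 + 0.6Q.
Competitive equilibrium: 103 − 0.3Q = 75 + 0.6Q → Q* = 31.1111, P* = 93.6667.
A tax t gives ΔQ = t/0.9 and wedge t, so DWL = t²/1.8.
t²/1.8 = 180 → t² = 324 → t = 18.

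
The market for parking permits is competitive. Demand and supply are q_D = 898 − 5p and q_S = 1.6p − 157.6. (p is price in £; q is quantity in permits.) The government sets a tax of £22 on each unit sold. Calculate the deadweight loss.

In inverse form: demand p = 179.6 − 0.2q, supply p = 98.5 + 0.625q.
Competitive equilibrium: 179.6 − 0.2q = 98.5 + 0.625q → q* = 98.303, p* = 159.9394.
With the tax, the buyer price exceeds the seller price by 22: (179.6 − 0.2q) − (98.5 + 0.625q) = 22 → q' = 71.6364.
Δq = 98.303 − 71.6364 = 26.6666; the wedge equals the tax, 22.
The triangle = ½ × 26.6666 × 22 = £293.33.

£293.33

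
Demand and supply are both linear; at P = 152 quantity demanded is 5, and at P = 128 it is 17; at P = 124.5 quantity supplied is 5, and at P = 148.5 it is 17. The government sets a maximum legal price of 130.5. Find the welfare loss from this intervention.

30.03

Demand slope = (128 − 152)/(17 − 5) = −2, so P = 162 − 2Q.
Supply slope = (148.5 − 124.5)/(17 − 5) = 2, so P = 114.5 + 2Q.
Competitive equilibrium: 162 − 2Q = 114.5 + 2Q → Q* = 11.875, P* = 138.25.
At the ceiling P = 130.5, quantity supplied = (130.5 − 114.5)/2 = 8.
Willingness to pay at Q' = 8: 162 − 2·8 = 146.
ΔQ = 11.875 − 8 = 3.875; wedge = 146 − 130.5 = 15.5.
The triangle = ½ × 3.875 × 15.5 = 30.03.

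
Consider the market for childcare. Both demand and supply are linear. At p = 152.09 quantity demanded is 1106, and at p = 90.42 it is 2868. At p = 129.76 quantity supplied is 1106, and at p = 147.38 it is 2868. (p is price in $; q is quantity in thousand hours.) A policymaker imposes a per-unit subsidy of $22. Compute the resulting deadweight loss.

Demand slope = (90.42 − 152.09)/(2868 − 1106) = −0.035, so p = 190.8 − 0.035q.
Supply slope = (147.38 − 129.76)/(2868 − 1106) = 0.01, so p = 118.7 + 0.01q.
Competitive equilibrium: 190.8 − 0.035q = 118.7 + 0.01q → q* = 1602.2222, p* = 134.7222.
The subsidy lowers effective supply by 22: p = 96.7 + 0.01q.
New quantity: 190.8 − 0.035q = 96.7 + 0.01q → q' = 2091.1111.
Overproduction Δq = 2091.1111 − 1602.2222 = 488.8889; wedge = subsidy = 22.
The triangle = ½ × 488.8889 × 22 = $5377.78 thousand.

$5377.78 thousand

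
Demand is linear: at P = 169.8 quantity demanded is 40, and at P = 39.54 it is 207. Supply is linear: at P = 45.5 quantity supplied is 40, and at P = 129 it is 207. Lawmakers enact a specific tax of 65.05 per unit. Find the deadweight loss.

Demand slope = (39.54 − 169.8)/(207 − 40) = −0.78, so P = 201 − 0.78Q.
Supply slope = (129 − 45.5)/(207 − 40) = 0.5, so P = 25.5 + 0.5Q.
Competitive equilibrium: 201 − 0.78Q = 25.5 + 0.5Q → Q* = 137.1094, P* = 94.0547.
With the tax, the buyer price exceeds the seller price by 65.05: (201 − 0.78Q) − (25.5 + 0.5Q) = 65.05 → Q' = 86.2891.
ΔQ = 137.1094 − 86.2891 = 50.8203; the wedge equals the tax, 65.05.
Welfare loss = ½ × 50.8203 × 65.05 = 1652.93.

1652.93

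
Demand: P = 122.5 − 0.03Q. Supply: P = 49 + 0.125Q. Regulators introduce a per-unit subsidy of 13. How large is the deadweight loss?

Competitive equilibrium: 122.5 − 0.03Q = 49 + 0.125Q → Q* = 474.1935, P* = 108.2742.
The subsidy lowers effective supply by 13: P = 36 + 0.125Q.
New quantity: 122.5 − 0.03Q = 36 + 0.125Q → Q' = 558.0645.
Overproduction ΔQ = 558.0645 − 474.1935 = 83.871; wedge = subsidy = 13.
DWL = ½ × 83.871 × 13 = 545.16.

545.16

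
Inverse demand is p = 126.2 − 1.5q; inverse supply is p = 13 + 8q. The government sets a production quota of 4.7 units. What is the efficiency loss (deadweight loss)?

247.32

Competitive equilibrium: 126.2 − 1.5q = 13 + 8q → q* = 11.9158, p* = 108.3263.
At q = 4.7: demand price = 126.2 − 1.5·4.7 = 119.15; supply price = 13 + 8·4.7 = 50.6.
Δq = 11.9158 − 4.7 = 7.2158; wedge = 119.15 − 50.6 = 68.55.
DWL = ½ × 7.2158 × 68.55 = 247.32.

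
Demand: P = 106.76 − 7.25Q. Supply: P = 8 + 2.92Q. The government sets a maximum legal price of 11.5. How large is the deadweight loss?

Competitive equilibrium: 106.76 − 7.25Q = 8 + 2.92Q → Q* = 9.71091, P* = 36.35587.
At the ceiling P = 11.5, quantity supplied = (11.5 − 8)/2.92 = 1.19863.
Willingness to pay at Q' = 1.19863: 106.76 − 7.25·1.19863 = 98.06993.
ΔQ = 9.71091 − 1.19863 = 8.51228; wedge = 98.06993 − 11.5 = 86.56993.
Welfare loss = ½ × 8.51228 × 86.56993 = 368.45.

368.45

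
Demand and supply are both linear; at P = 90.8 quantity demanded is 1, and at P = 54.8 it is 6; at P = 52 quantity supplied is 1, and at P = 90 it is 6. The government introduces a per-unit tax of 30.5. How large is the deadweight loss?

Demand slope = (54.8 − 90.8)/(6 − 1) = −7.2, so P = 98 − 7.2Q.
Supply slope = (90 − 52)/(6 − 1) = 7.6, so P = 44.4 + 7.6Q.
Competitive equilibrium: 98 − 7.2Q = 44.4 + 7.6Q → Q* = 3.6216, P* = 71.9243.
With the tax, the buyer price exceeds the seller price by 30.5: (98 − 7.2Q) − (44.4 + 7.6Q) = 30.5 → Q' = 1.5608.
ΔQ = 3.6216 − 1.5608 = 2.0608; the wedge equals the tax, 30.5.
Welfare loss = ½ × 2.0608 × 30.5 = 31.43.

31.43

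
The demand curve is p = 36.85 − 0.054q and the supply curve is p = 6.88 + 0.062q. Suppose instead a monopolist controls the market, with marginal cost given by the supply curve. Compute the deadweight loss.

390.64

Competitive equilibrium: 36.85 − 0.054q = 6.88 + 0.062q → q* = 258.3621, p* = 22.8984.
Marginal revenue: MR = 36.85 − 0.108q. Set MR = MC: 36.85 − 0.108q = 6.88 + 0.062q → q_m = 176.2941.
Price p_m = 36.85 − 0.054·176.2941 = 27.3301; MC(q_m) = 6.88 + 0.062·176.2941 = 17.8102.
Competitive q* = 258.3621, so Δq = 82.068; wedge = 27.3301 − 17.8102 = 9.5199.
The triangle = ½ × 82.068 × 9.5199 = 390.64.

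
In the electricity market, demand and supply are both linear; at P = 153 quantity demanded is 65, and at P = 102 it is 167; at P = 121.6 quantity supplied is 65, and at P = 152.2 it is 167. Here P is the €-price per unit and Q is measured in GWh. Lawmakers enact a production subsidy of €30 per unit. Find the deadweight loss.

€562.50

Demand slope = (102 − 153)/(167 − 65) = −0.5, so P = 185.5 − 0.5Q.
Supply slope = (152.2 − 121.6)/(167 − 65) = 0.3, so P = 102.1 + 0.3Q.
Competitive equilibrium: 185.5 − 0.5Q = 102.1 + 0.3Q → Q* = 104.25, P* = 133.375.
The subsidy lowers effective supply by 30: P = 72.1 + 0.3Q.
New quantity: 185.5 − 0.5Q = 72.1 + 0.3Q → Q' = 141.75.
Overproduction ΔQ = 141.75 − 104.25 = 37.5; wedge = subsidy = 30.
DWL = ½ × 37.5 × 30 = €562.50.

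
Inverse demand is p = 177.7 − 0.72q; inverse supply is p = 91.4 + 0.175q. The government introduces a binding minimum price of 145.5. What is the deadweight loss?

1196.23

Competitive equilibrium: 177.7 − 0.72q = 91.4 + 0.175q → q* = 96.4246, p* = 108.2743.
At the floor p = 145.5, quantity demanded = (177.7 − 145.5)/0.72 = 44.7222.
Sellers' marginal cost at q' = 44.7222: 91.4 + 0.175·44.7222 = 99.2264.
Δq = 96.4246 − 44.7222 = 51.7024; wedge = 145.5 − 99.2264 = 46.2736.
The triangle = ½ × 51.7024 × 46.2736 = 1196.23.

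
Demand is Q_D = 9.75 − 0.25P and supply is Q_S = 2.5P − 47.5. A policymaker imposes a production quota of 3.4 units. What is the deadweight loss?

2.89

In inverse form: demand P = 39 − 4Q, supply P = 19 + 0.4Q.
Competitive equilibrium: 39 − 4Q = 19 + 0.4Q → Q* = 4.5455, P* = 20.8182.
At Q = 3.4: demand price = 39 − 4·3.4 = 25.4; supply price = 19 + 0.4·3.4 = 20.36.
ΔQ = 4.5455 − 3.4 = 1.1455; wedge = 25.4 − 20.36 = 5.04.
The triangle = ½ × 1.1455 × 5.04 = 2.89.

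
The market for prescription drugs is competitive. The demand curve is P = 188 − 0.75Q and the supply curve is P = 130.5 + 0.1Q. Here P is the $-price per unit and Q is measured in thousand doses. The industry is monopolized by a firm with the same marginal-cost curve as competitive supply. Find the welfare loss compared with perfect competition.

Competitive equilibrium: 188 − 0.75Q = 130.5 + 0.1Q → Q* = 67.6471, P* = 137.2647.
Marginal revenue: MR = 188 − 1.5Q. Set MR = MC: 188 − 1.5Q = 130.5 + 0.1Q → Q_m = 35.9375.
Price P_m = 188 − 0.75·35.9375 = 161.0469; MC(Q_m) = 130.5 + 0.1·35.9375 = 134.0938.
Competitive Q* = 67.6471, so ΔQ = 31.7096; wedge = 161.0469 − 134.0938 = 26.9531.
Welfare loss = ½ × 31.7096 × 26.9531 = $427.34 thousand.

$427.34 thousand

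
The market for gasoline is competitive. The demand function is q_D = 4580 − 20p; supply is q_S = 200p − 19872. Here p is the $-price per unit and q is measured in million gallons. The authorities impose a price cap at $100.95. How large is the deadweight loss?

In inverse form: demand p = 229 − 0.05q, supply p = 99.36 + 0.005q.
Competitive equilibrium: 229 − 0.05q = 99.36 + 0.005q → q* = 2357.0909, p* = 111.1455.
At the ceiling p = 100.95, quantity supplied = (100.95 − 99.36)/0.005 = 318.
Willingness to pay at q' = 318: 229 − 0.05·318 = 213.1.
Δq = 2357.0909 − 318 = 2039.0909; wedge = 213.1 − 100.95 = 112.15.
DWL = ½ × 2039.0909 × 112.15 = $114342.02 million.

$114342.02 million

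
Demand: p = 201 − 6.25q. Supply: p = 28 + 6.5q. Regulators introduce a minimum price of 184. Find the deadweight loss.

750.29

Competitive equilibrium: 201 − 6.25q = 28 + 6.5q → q* = 13.5686, p* = 116.1961.
At the floor p = 184, quantity demanded = (201 − 184)/6.25 = 2.72.
Sellers' marginal cost at q' = 2.72: 28 + 6.5·2.72 = 45.68.
Δq = 13.5686 − 2.72 = 10.8486; wedge = 184 − 45.68 = 138.32.
The triangle = ½ × 10.8486 × 138.32 = 750.29.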